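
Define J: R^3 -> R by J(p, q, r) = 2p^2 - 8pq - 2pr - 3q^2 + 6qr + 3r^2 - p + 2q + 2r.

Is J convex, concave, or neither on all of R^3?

J is quadratic, so its Hessian is the constant matrix H = [[4, -8, -2], [-8, -6, 6], [-2, 6, 6]].
Leading principal minors: 4, -88, -456.
Neither pattern holds ⇒ H is indefinite ⇒ neither convex nor concave.

neither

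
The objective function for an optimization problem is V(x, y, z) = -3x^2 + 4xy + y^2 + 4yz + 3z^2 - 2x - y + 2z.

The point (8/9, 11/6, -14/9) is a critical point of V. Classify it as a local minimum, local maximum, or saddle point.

The Hessian is constant: H = [[-6, 4, 0], [4, 2, 4], [0, 4, 6]].
Leading principal minors: Δ₁ = -6, Δ₂ = -28, Δ₃ = -72.
The minors fit neither the all-positive nor the alternating-sign pattern, so H is indefinite: a saddle point.

saddle point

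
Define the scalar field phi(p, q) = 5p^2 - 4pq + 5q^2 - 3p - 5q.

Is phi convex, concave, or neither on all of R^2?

convex

phi is quadratic, so its Hessian is the constant matrix H = [[10, -4], [-4, 10]].
det(H) = 84, tr(H) = 20.
det(H) > 0 and tr(H) > 0, so H is positive definite everywhere: convex.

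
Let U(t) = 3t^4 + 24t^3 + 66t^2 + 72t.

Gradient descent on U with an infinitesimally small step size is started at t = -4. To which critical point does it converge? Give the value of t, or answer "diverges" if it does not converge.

-3

U'(t) = 12(t + 1)(t + 2)(t + 3), so U'(-4) = -72.
Gradient descent moves in the -U' direction, i.e. t is increasing.
The nearest critical point in that direction is t = -3, where U'' = 24 > 0 (a local minimum). The iterate converges there.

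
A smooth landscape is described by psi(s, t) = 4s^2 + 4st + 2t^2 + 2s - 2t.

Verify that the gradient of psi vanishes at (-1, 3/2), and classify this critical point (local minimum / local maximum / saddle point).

∇psi = (8s + 4t + 2, 4s + 4t - 2); substituting (-1, 3/2) gives ∇psi = (0, 0), so (-1, 3/2) is indeed a critical point.
The Hessian of psi is constant: H = [[8, 4], [4, 4]].
det(H) = 8·4 − 4² = 16.
det(H) > 0 and tr(H) = 12 > 0, so H is positive definite and the point is a local minimum.

local minimum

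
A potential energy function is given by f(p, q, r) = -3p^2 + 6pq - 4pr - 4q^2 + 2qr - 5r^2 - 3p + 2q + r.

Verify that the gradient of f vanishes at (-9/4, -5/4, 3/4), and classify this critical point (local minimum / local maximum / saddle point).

∇f = (-6p + 6q - 4r - 3, 6p - 8q + 2r + 2, -4p + 2q - 10r + 1); substituting (-9/4, -5/4, 3/4) gives ∇f = (0, 0, 0), so (-9/4, -5/4, 3/4) is indeed a critical point.
The Hessian is constant: H = [[-6, 6, -4], [6, -8, 2], [-4, 2, -10]].
Leading principal minors: Δ₁ = -6, Δ₂ = 12, Δ₃ = -64.
The minors alternate sign starting negative (−, +, −), so H is negative definite: a local maximum.

local maximum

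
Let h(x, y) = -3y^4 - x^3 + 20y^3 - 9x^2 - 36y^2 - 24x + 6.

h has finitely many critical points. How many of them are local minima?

1

h separates as a function of x plus a function of y, so ∇h=0 decouples.
∂h/∂x = -3(x + 2)(x + 4) = 0 at x ∈ {-4, -2}; ∂h/∂y = -12y(y - 3)(y - 2) = 0 at y ∈ {0, 2, 3}.
The Hessian is diagonal: diag(h_xx, h_yy). Second derivatives: h_xx(-4)=6, h_xx(-2)=-6; h_yy(0)=-72, h_yy(2)=24, h_yy(3)=-36.
Local minima occur where both diagonal entries positive: (-4, 2). Count: 1.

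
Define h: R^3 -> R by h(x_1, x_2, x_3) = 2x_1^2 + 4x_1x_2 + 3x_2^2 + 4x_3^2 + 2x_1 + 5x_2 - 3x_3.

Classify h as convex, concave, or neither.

convex

h is quadratic, so its Hessian is the constant matrix H = [[4, 4, 0], [4, 6, 0], [0, 0, 8]].
Leading principal minors: 4, 8, 64.
All positive ⇒ H ≻ 0 ⇒ convex.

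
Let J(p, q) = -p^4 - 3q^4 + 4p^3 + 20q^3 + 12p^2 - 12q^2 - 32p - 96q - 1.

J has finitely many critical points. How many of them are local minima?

J separates as a function of p plus a function of q, so ∇J=0 decouples.
∂J/∂p = -4(p - 4)(p - 1)(p + 2) = 0 at p ∈ {-2, 1, 4}; ∂J/∂q = -12(q - 4)(q - 2)(q + 1) = 0 at q ∈ {-1, 2, 4}.
The Hessian is diagonal: diag(J_pp, J_qq). Second derivatives: J_pp(-2)=-72, J_pp(1)=36, J_pp(4)=-72; J_qq(-1)=-180, J_qq(2)=72, J_qq(4)=-120.
Local minima occur where both diagonal entries positive: (1, 2). Count: 1.

1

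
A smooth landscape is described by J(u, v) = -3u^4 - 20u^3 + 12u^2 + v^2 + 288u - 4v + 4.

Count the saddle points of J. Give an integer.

2

J separates as a function of u plus a function of v, so ∇J=0 decouples.
∂J/∂u = -12(u - 2)(u + 3)(u + 4) = 0 at u ∈ {-4, -3, 2}; ∂J/∂v = 2(v - 2) = 0 at v ∈ {2}.
The Hessian is diagonal: diag(J_uu, J_vv). Second derivatives: J_uu(-4)=-72, J_uu(-3)=60, J_uu(2)=-360; J_vv(2)=2.
Saddle points occur where the two diagonal entries have opposite signs: (-4, 2), (2, 2). Count: 2.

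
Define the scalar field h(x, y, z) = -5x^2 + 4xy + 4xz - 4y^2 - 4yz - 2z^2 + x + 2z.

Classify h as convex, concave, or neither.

h is quadratic, so its Hessian is the constant matrix H = [[-10, 4, 4], [4, -8, -4], [4, -4, -4]].
Leading principal minors: -10, 64, -96.
Signs alternate −, +, − ⇒ H ≺ 0 ⇒ concave.

concave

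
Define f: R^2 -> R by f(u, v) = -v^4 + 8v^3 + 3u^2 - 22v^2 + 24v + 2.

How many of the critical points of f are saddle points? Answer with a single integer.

2

f separates as a function of u plus a function of v, so ∇f=0 decouples.
∂f/∂u = 6u = 0 at u ∈ {0}; ∂f/∂v = -4(v - 3)(v - 2)(v - 1) = 0 at v ∈ {1, 2, 3}.
The Hessian is diagonal: diag(f_uu, f_vv). Second derivatives: f_uu(0)=6; f_vv(1)=-8, f_vv(2)=4, f_vv(3)=-8.
Saddle points occur where the two diagonal entries have opposite signs: (0, 1), (0, 3). Count: 2.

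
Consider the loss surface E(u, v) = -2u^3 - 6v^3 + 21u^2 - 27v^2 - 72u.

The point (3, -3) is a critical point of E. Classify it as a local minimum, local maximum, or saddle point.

The mixed partial ∂²E/∂u∂v is 0, so the Hessian at any point is diag(E_uu, E_vv) = diag(6(-2u + 7), -18(2v + 3)).
At (3, -3): H = diag(6, 54).
Both eigenvalues are positive, so H is positive definite: a local minimum.

local minimum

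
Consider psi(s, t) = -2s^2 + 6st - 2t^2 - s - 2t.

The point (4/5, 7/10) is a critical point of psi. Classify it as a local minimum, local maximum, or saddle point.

saddle point

The Hessian of psi is constant: H = [[-4, 6], [6, -4]].
det(H) = (-4)·(-4) − 6² = -20.
Since det(H) < 0, H is indefinite and the critical point is a saddle point.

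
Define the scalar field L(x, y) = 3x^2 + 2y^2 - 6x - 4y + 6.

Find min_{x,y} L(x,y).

1

L(x,y) separates as P(x) + Q(y) + 6, so its minimum is min P + min Q + 6.
P'(x) = 6x - 6 vanishes at x ∈ {1}; Q'(y) = 4y - 4 vanishes at y ∈ {1}.
Local minima of P (where P''>0): P(1)=-3. Local minima of Q: Q(1)=-2.
So the global minimum of L is P(1) + Q(1) + 6 = -3 − 2 + 6 = 1, attained at (1, 1).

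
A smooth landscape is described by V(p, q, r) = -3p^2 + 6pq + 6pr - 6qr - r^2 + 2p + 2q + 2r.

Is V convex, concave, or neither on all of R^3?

neither

V is quadratic, so its Hessian is the constant matrix H = [[-6, 6, 6], [6, 0, -6], [6, -6, -2]].
Leading principal minors: -6, -36, -144.
Neither pattern holds ⇒ H is indefinite ⇒ neither convex nor concave.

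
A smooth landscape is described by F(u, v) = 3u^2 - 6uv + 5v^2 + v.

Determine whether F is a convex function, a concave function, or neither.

convex

F is quadratic, so its Hessian is the constant matrix H = [[6, -6], [-6, 10]].
det(H) = 24, tr(H) = 16.
det(H) > 0 and tr(H) > 0, so H is positive definite everywhere: convex.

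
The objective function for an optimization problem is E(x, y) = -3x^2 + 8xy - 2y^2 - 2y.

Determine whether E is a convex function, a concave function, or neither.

E is quadratic, so its Hessian is the constant matrix H = [[-6, 8], [8, -4]].
det(H) = -40, tr(H) = -10.
det(H) < 0, so H is indefinite: neither convex nor concave.

neither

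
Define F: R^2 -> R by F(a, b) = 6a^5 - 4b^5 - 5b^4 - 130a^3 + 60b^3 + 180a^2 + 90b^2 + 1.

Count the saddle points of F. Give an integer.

F separates as a function of a plus a function of b, so ∇F=0 decouples.
∂F/∂a = 30a(a - 3)(a - 1)(a + 4) = 0 at a ∈ {-4, 0, 1, 3}; ∂F/∂b = -20b(b - 3)(b + 1)(b + 3) = 0 at b ∈ {-3, -1, 0, 3}.
The Hessian is diagonal: diag(F_aa, F_bb). Second derivatives: F_aa(-4)=-4200, F_aa(0)=360, F_aa(1)=-300, F_aa(3)=1260; F_bb(-3)=720, F_bb(-1)=-160, F_bb(0)=180, F_bb(3)=-1440.
Saddle points occur where the two diagonal entries have opposite signs: (-4, -3), (-4, 0), (0, -1), (0, 3), (1, -3), (1, 0), (3, -1), (3, 3). Count: 8.

8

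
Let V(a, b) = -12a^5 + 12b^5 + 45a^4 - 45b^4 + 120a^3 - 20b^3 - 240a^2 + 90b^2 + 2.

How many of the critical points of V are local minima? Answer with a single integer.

V separates as a function of a plus a function of b, so ∇V=0 decouples.
∂V/∂a = -60a(a - 4)(a - 1)(a + 2) = 0 at a ∈ {-2, 0, 1, 4}; ∂V/∂b = 60b(b - 3)(b - 1)(b + 1) = 0 at b ∈ {-1, 0, 1, 3}.
The Hessian is diagonal: diag(V_aa, V_bb). Second derivatives: V_aa(-2)=2160, V_aa(0)=-480, V_aa(1)=540, V_aa(4)=-4320; V_bb(-1)=-480, V_bb(0)=180, V_bb(1)=-240, V_bb(3)=1440.
Local minima occur where both diagonal entries positive: (-2, 0), (-2, 3), (1, 0), (1, 3). Count: 4.

4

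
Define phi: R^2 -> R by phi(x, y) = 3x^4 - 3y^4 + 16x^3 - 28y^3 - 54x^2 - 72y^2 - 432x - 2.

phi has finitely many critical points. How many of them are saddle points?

5

phi separates as a function of x plus a function of y, so ∇phi=0 decouples.
∂phi/∂x = 12(x - 3)(x + 3)(x + 4) = 0 at x ∈ {-4, -3, 3}; ∂phi/∂y = -12y(y + 3)(y + 4) = 0 at y ∈ {-4, -3, 0}.
The Hessian is diagonal: diag(phi_xx, phi_yy). Second derivatives: phi_xx(-4)=84, phi_xx(-3)=-72, phi_xx(3)=504; phi_yy(-4)=-48, phi_yy(-3)=36, phi_yy(0)=-144.
Saddle points occur where the two diagonal entries have opposite signs: (-4, -4), (-4, 0), (-3, -3), (3, -4), (3, 0). Count: 5.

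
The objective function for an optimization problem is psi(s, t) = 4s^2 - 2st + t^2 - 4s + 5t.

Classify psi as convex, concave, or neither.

convex

psi is quadratic, so its Hessian is the constant matrix H = [[8, -2], [-2, 2]].
det(H) = 12, tr(H) = 10.
det(H) > 0 and tr(H) > 0, so H is positive definite everywhere: convex.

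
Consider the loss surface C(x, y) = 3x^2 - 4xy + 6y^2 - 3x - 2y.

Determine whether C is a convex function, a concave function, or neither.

C is quadratic, so its Hessian is the constant matrix H = [[6, -4], [-4, 12]].
det(H) = 56, tr(H) = 18.
det(H) > 0 and tr(H) > 0, so H is positive definite everywhere: convex.

convex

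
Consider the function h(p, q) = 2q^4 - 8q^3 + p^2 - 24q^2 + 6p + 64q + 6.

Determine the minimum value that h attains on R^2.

-131

h(p,q) separates as A(p) + B(q) + 6, so its minimum is min A + min B + 6.
A'(p) = 2p + 6 vanishes at p ∈ {-3}; B'(q) = 8(q - 4)(q - 1)(q + 2) vanishes at q ∈ {-2, 1, 4}.
Local minima of A (where A''>0): A(-3)=-9. Local minima of B: B(-2)=-128, B(4)=-128.
So the global minimum of h is A(-3) + B(-2) + 6 = -9 − 128 + 6 = -131, attained at (-3, -2).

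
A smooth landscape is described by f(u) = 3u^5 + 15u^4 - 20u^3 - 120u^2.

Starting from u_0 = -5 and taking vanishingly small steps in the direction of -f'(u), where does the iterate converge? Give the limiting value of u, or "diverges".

f'(u) = 15u(u - 2)(u + 2)(u + 4), so f'(-5) = 1575.
Gradient descent moves in the -f' direction, i.e. u is decreasing.
There is no critical point below u=-5, and f' keeps the same sign, so the iterate runs off to −∞.

diverges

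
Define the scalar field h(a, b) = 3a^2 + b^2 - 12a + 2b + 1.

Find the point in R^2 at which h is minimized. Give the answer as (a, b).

(2, -1)

h(a,b) separates as P(a) + Q(b) + 1, so its minimum is min P + min Q + 1.
P'(a) = 6a - 12 vanishes at a ∈ {2}; Q'(b) = 2b + 2 vanishes at b ∈ {-1}.
Local minima of P (where P''>0): P(2)=-12. Local minima of Q: Q(-1)=-1.
So the global minimum of h is P(2) + Q(-1) + 1 = -12 − 1 + 1 = -12, attained at (2, -1).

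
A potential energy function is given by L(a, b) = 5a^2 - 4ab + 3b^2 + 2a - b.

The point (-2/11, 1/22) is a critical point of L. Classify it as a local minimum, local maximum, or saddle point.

local minimum

The Hessian of L is constant: H = [[10, -4], [-4, 6]].
det(H) = 10·6 − (-4)² = 44.
det(H) > 0 and tr(H) = 16 > 0, so H is positive definite and the point is a local minimum.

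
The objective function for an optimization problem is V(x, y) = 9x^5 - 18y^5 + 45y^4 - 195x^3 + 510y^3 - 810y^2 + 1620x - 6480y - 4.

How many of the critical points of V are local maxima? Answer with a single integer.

4

V separates as a function of x plus a function of y, so ∇V=0 decouples.
∂V/∂x = 45(x - 3)(x - 2)(x + 2)(x + 3) = 0 at x ∈ {-3, -2, 2, 3}; ∂V/∂y = -90(y - 4)(y - 3)(y + 2)(y + 3) = 0 at y ∈ {-3, -2, 3, 4}.
The Hessian is diagonal: diag(V_xx, V_yy). Second derivatives: V_xx(-3)=-1350, V_xx(-2)=900, V_xx(2)=-900, V_xx(3)=1350; V_yy(-3)=3780, V_yy(-2)=-2700, V_yy(3)=2700, V_yy(4)=-3780.
Local maxima occur where both diagonal entries negative: (-3, -2), (-3, 4), (2, -2), (2, 4). Count: 4.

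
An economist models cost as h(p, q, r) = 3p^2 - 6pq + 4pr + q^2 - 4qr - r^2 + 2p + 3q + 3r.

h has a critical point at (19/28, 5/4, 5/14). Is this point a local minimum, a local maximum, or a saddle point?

saddle point

The Hessian is constant: H = [[6, -6, 4], [-6, 2, -4], [4, -4, -2]].
Leading principal minors: Δ₁ = 6, Δ₂ = -24, Δ₃ = 112.
The minors fit neither the all-positive nor the alternating-sign pattern, so H is indefinite: a saddle point.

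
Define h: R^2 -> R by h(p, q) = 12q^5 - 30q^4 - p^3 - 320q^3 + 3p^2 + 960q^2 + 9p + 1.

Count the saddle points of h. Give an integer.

4

h separates as a function of p plus a function of q, so ∇h=0 decouples.
∂h/∂p = -3(p - 3)(p + 1) = 0 at p ∈ {-1, 3}; ∂h/∂q = 60q(q - 4)(q - 2)(q + 4) = 0 at q ∈ {-4, 0, 2, 4}.
The Hessian is diagonal: diag(h_pp, h_qq). Second derivatives: h_pp(-1)=12, h_pp(3)=-12; h_qq(-4)=-11520, h_qq(0)=1920, h_qq(2)=-1440, h_qq(4)=3840.
Saddle points occur where the two diagonal entries have opposite signs: (-1, -4), (-1, 2), (3, 0), (3, 4). Count: 4.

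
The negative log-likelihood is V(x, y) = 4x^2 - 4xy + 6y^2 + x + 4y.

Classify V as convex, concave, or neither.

V is quadratic, so its Hessian is the constant matrix H = [[8, -4], [-4, 12]].
det(H) = 80, tr(H) = 20.
det(H) > 0 and tr(H) > 0, so H is positive definite everywhere: convex.

convex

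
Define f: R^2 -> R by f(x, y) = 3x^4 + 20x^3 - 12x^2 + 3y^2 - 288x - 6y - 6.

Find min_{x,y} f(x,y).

f(x,y) separates as P(x) + Q(y) − 6, so its minimum is min P + min Q − 6.
P'(x) = 12(x - 2)(x + 3)(x + 4) vanishes at x ∈ {-4, -3, 2}; Q'(y) = 6y - 6 vanishes at y ∈ {1}.
Local minima of P (where P''>0): P(-4)=448, P(2)=-416. Local minima of Q: Q(1)=-3.
So the global minimum of f is P(2) + Q(1) − 6 = -416 − 3 − 6 = -425, attained at (2, 1).

-425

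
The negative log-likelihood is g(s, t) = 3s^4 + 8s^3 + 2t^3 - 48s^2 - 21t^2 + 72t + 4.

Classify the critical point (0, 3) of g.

The mixed partial ∂²g/∂s∂t is 0, so the Hessian at any point is diag(g_ss, g_tt) = diag(12(3s^2 + 4s - 8), 6(2t - 7)).
At (0, 3): H = diag(-96, -6).
Both eigenvalues are negative, so H is negative definite: a local maximum.

local maximum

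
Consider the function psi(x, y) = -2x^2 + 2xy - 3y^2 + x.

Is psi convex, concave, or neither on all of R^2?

psi is quadratic, so its Hessian is the constant matrix H = [[-4, 2], [2, -6]].
det(H) = 20, tr(H) = -10.
det(H) > 0 and tr(H) < 0, so H is negative definite everywhere: concave.

concave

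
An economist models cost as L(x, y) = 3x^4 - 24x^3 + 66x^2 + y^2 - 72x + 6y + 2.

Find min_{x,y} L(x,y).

-34

L(x,y) separates as P(x) + Q(y) + 2, so its minimum is min P + min Q + 2.
P'(x) = 12(x - 3)(x - 2)(x - 1) vanishes at x ∈ {1, 2, 3}; Q'(y) = 2y + 6 vanishes at y ∈ {-3}.
Local minima of P (where P''>0): P(1)=-27, P(3)=-27. Local minima of Q: Q(-3)=-9.
So the global minimum of L is P(1) + Q(-3) + 2 = -27 − 9 + 2 = -34, attained at (1, -3).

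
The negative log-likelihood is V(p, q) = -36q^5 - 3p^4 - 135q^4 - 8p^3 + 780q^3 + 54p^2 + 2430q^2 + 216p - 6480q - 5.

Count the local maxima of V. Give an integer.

V separates as a function of p plus a function of q, so ∇V=0 decouples.
∂V/∂p = -12(p - 3)(p + 2)(p + 3) = 0 at p ∈ {-3, -2, 3}; ∂V/∂q = -180(q - 3)(q - 1)(q + 3)(q + 4) = 0 at q ∈ {-4, -3, 1, 3}.
The Hessian is diagonal: diag(V_pp, V_qq). Second derivatives: V_pp(-3)=-72, V_pp(-2)=60, V_pp(3)=-360; V_qq(-4)=6300, V_qq(-3)=-4320, V_qq(1)=7200, V_qq(3)=-15120.
Local maxima occur where both diagonal entries negative: (-3, -3), (-3, 3), (3, -3), (3, 3). Count: 4.

4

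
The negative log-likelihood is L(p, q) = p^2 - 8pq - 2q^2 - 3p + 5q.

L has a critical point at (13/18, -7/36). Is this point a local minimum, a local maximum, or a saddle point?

The Hessian of L is constant: H = [[2, -8], [-8, -4]].
det(H) = 2·(-4) − (-8)² = -72.
Since det(H) < 0, H is indefinite and the critical point is a saddle point.

saddle point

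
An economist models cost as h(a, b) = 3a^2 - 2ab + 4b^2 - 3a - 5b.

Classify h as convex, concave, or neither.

convex

h is quadratic, so its Hessian is the constant matrix H = [[6, -2], [-2, 8]].
det(H) = 44, tr(H) = 14.
det(H) > 0 and tr(H) > 0, so H is positive definite everywhere: convex.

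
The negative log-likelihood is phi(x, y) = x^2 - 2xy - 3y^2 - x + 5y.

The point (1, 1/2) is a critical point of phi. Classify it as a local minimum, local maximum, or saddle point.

saddle point

The Hessian of phi is constant: H = [[2, -2], [-2, -6]].
det(H) = 2·(-6) − (-2)² = -16.
Since det(H) < 0, H is indefinite and the critical point is a saddle point.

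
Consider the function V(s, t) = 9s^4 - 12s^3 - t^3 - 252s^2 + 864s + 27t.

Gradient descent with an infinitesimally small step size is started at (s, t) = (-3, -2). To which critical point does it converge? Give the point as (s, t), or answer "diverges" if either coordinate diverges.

V is separable, so gradient descent decouples: s follows -∂V/∂s, t follows -∂V/∂t.
∂V/∂s = 36(s - 3)(s - 2)(s + 4); at s=-3 this is 1080, so s decreases.
∂V/∂t = -3(t - 3)(t + 3); at t=-2 this is 15, so t decreases.
s converges to its nearest critical value -4 (a local min of the s-part); t converges to -3. The iterate converges to (-4, -3).

(-4, -3)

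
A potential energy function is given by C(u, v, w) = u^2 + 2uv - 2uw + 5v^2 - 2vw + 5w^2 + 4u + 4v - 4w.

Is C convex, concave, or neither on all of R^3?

convex

C is quadratic, so its Hessian is the constant matrix H = [[2, 2, -2], [2, 10, -2], [-2, -2, 10]].
Leading principal minors: 2, 16, 128.
All positive ⇒ H ≻ 0 ⇒ convex.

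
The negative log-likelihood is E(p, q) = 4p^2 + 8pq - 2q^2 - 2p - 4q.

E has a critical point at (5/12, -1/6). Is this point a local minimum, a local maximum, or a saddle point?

The Hessian of E is constant: H = [[8, 8], [8, -4]].
det(H) = 8·(-4) − 8² = -96.
Since det(H) < 0, H is indefinite and the critical point is a saddle point.

saddle point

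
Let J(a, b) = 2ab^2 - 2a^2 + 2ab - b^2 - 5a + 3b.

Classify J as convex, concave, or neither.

The term 2ab^2 is cubic, so the Hessian is not constant.
∂²J/∂b² = 4a - 2, which takes both signs as a varies (negative for sufficiently negative a). A diagonal entry of the Hessian changing sign means the Hessian is neither positive- nor negative-semidefinite on all of R^2.

neither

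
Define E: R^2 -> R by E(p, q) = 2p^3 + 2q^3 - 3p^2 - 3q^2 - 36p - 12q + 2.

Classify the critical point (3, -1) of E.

saddle point

The mixed partial ∂²E/∂p∂q is 0, so the Hessian at any point is diag(E_pp, E_qq) = diag(6(2p - 1), 6(2q - 1)).
At (3, -1): H = diag(30, -18).
The eigenvalues have opposite signs, so H is indefinite: a saddle point.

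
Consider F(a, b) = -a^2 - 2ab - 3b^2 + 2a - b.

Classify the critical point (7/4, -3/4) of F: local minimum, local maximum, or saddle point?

The Hessian of F is constant: H = [[-2, -2], [-2, -6]].
det(H) = (-2)·(-6) − (-2)² = 8.
det(H) > 0 and tr(H) = -8 < 0, so H is negative definite and the point is a local maximum.

local maximum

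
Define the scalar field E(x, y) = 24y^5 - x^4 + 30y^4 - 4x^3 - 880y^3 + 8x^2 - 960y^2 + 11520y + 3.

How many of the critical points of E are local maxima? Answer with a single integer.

E separates as a function of x plus a function of y, so ∇E=0 decouples.
∂E/∂x = -4x(x - 1)(x + 4) = 0 at x ∈ {-4, 0, 1}; ∂E/∂y = 120(y - 4)(y - 2)(y + 3)(y + 4) = 0 at y ∈ {-4, -3, 2, 4}.
The Hessian is diagonal: diag(E_xx, E_yy). Second derivatives: E_xx(-4)=-80, E_xx(0)=16, E_xx(1)=-20; E_yy(-4)=-5760, E_yy(-3)=4200, E_yy(2)=-7200, E_yy(4)=13440.
Local maxima occur where both diagonal entries negative: (-4, -4), (-4, 2), (1, -4), (1, 2). Count: 4.

4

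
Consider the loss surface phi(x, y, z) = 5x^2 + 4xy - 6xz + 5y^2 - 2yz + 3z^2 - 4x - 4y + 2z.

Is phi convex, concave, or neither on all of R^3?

convex

phi is quadratic, so its Hessian is the constant matrix H = [[10, 4, -6], [4, 10, -2], [-6, -2, 6]].
Leading principal minors: 10, 84, 200.
All positive ⇒ H ≻ 0 ⇒ convex.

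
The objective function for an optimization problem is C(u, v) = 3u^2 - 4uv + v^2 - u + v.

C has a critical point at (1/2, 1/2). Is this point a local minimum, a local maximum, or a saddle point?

The Hessian of C is constant: H = [[6, -4], [-4, 2]].
det(H) = 6·2 − (-4)² = -4.
Since det(H) < 0, H is indefinite and the critical point is a saddle point.

saddle point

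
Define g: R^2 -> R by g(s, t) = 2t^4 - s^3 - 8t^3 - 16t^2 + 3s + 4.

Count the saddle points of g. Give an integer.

g separates as a function of s plus a function of t, so ∇g=0 decouples.
∂g/∂s = -3(s - 1)(s + 1) = 0 at s ∈ {-1, 1}; ∂g/∂t = 8t(t - 4)(t + 1) = 0 at t ∈ {-1, 0, 4}.
The Hessian is diagonal: diag(g_ss, g_tt). Second derivatives: g_ss(-1)=6, g_ss(1)=-6; g_tt(-1)=40, g_tt(0)=-32, g_tt(4)=160.
Saddle points occur where the two diagonal entries have opposite signs: (-1, 0), (1, -1), (1, 4). Count: 3.

3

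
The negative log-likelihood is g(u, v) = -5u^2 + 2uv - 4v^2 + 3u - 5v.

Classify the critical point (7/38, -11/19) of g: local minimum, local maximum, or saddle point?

local maximum

The Hessian of g is constant: H = [[-10, 2], [2, -8]].
det(H) = (-10)·(-8) − 2² = 76.
det(H) > 0 and tr(H) = -18 < 0, so H is negative definite and the point is a local maximum.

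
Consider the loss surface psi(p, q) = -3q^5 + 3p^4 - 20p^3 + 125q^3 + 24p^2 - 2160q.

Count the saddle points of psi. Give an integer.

6

psi separates as a function of p plus a function of q, so ∇psi=0 decouples.
∂psi/∂p = 12p(p - 4)(p - 1) = 0 at p ∈ {0, 1, 4}; ∂psi/∂q = -15(q - 4)(q - 3)(q + 3)(q + 4) = 0 at q ∈ {-4, -3, 3, 4}.
The Hessian is diagonal: diag(psi_pp, psi_qq). Second derivatives: psi_pp(0)=48, psi_pp(1)=-36, psi_pp(4)=144; psi_qq(-4)=840, psi_qq(-3)=-630, psi_qq(3)=630, psi_qq(4)=-840.
Saddle points occur where the two diagonal entries have opposite signs: (0, -3), (0, 4), (1, -4), (1, 3), (4, -3), (4, 4). Count: 6.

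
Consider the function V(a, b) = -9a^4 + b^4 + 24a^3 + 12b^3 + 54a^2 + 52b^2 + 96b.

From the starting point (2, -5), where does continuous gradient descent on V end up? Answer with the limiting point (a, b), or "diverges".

V is separable, so gradient descent decouples: a follows -∂V/∂a, b follows -∂V/∂b.
∂V/∂a = -36a(a - 3)(a + 1); at a=2 this is 216, so a decreases.
∂V/∂b = 4(b + 2)(b + 3)(b + 4); at b=-5 this is -24, so b increases.
a converges to its nearest critical value 0 (a local min of the a-part); b converges to -4. The iterate converges to (0, -4).

(0, -4)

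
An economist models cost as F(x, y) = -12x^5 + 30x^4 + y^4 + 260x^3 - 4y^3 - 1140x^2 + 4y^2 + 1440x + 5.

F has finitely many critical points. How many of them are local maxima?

F separates as a function of x plus a function of y, so ∇F=0 decouples.
∂F/∂x = -60(x - 3)(x - 2)(x - 1)(x + 4) = 0 at x ∈ {-4, 1, 2, 3}; ∂F/∂y = 4y(y - 2)(y - 1) = 0 at y ∈ {0, 1, 2}.
The Hessian is diagonal: diag(F_xx, F_yy). Second derivatives: F_xx(-4)=12600, F_xx(1)=-600, F_xx(2)=360, F_xx(3)=-840; F_yy(0)=8, F_yy(1)=-4, F_yy(2)=8.
Local maxima occur where both diagonal entries negative: (1, 1), (3, 1). Count: 2.

2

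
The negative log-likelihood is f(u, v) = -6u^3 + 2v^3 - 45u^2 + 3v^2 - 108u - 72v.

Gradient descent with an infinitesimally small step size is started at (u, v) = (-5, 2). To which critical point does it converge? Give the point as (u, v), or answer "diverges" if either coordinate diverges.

(-3, 3)

f is separable, so gradient descent decouples: u follows -∂f/∂u, v follows -∂f/∂v.
∂f/∂u = -18(u + 2)(u + 3); at u=-5 this is -108, so u increases.
∂f/∂v = 6(v - 3)(v + 4); at v=2 this is -36, so v increases.
u converges to its nearest critical value -3 (a local min of the u-part); v converges to 3. The iterate converges to (-3, 3).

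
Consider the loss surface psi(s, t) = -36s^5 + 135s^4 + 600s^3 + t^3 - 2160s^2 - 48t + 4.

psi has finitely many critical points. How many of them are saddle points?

4

psi separates as a function of s plus a function of t, so ∇psi=0 decouples.
∂psi/∂s = -180s(s - 4)(s - 2)(s + 3) = 0 at s ∈ {-3, 0, 2, 4}; ∂psi/∂t = 3(t - 4)(t + 4) = 0 at t ∈ {-4, 4}.
The Hessian is diagonal: diag(psi_ss, psi_tt). Second derivatives: psi_ss(-3)=18900, psi_ss(0)=-4320, psi_ss(2)=3600, psi_ss(4)=-10080; psi_tt(-4)=-24, psi_tt(4)=24.
Saddle points occur where the two diagonal entries have opposite signs: (-3, -4), (0, 4), (2, -4), (4, 4). Count: 4.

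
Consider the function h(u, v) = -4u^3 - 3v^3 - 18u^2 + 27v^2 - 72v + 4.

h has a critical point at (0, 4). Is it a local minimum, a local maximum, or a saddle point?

local maximum

The mixed partial ∂²h/∂u∂v is 0, so the Hessian at any point is diag(h_uu, h_vv) = diag(-12(2u + 3), 18(-v + 3)).
At (0, 4): H = diag(-36, -18).
Both eigenvalues are negative, so H is negative definite: a local maximum.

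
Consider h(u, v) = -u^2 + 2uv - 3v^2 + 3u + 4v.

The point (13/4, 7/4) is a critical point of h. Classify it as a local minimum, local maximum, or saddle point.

The Hessian of h is constant: H = [[-2, 2], [2, -6]].
det(H) = (-2)·(-6) − 2² = 8.
det(H) > 0 and tr(H) = -8 < 0, so H is negative definite and the point is a local maximum.

local maximum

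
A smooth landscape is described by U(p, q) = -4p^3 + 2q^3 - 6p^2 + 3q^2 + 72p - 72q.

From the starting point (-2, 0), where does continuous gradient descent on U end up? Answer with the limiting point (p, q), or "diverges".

(-3, 3)

U is separable, so gradient descent decouples: p follows -∂U/∂p, q follows -∂U/∂q.
∂U/∂p = -12(p - 2)(p + 3); at p=-2 this is 48, so p decreases.
∂U/∂q = 6(q - 3)(q + 4); at q=0 this is -72, so q increases.
p converges to its nearest critical value -3 (a local min of the p-part); q converges to 3. The iterate converges to (-3, 3).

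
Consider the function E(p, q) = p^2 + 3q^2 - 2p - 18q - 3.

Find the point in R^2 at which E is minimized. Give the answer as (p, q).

(1, 3)

E(p,q) separates as A(p) + B(q) − 3, so its minimum is min A + min B − 3.
A'(p) = 2p - 2 vanishes at p ∈ {1}; B'(q) = 6q - 18 vanishes at q ∈ {3}.
Local minima of A (where A''>0): A(1)=-1. Local minima of B: B(3)=-27.
So the global minimum of E is A(1) + B(3) − 3 = -1 − 27 − 3 = -31, attained at (1, 3).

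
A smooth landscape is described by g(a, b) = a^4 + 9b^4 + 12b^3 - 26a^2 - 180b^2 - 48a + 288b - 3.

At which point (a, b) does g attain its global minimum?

(4, -4)

g(a,b) separates as P(a) + Q(b) − 3, so its minimum is min P + min Q − 3.
P'(a) = 4(a - 4)(a + 1)(a + 3) vanishes at a ∈ {-3, -1, 4}; Q'(b) = 36(b - 2)(b - 1)(b + 4) vanishes at b ∈ {-4, 1, 2}.
Local minima of P (where P''>0): P(-3)=-9, P(4)=-352. Local minima of Q: Q(-4)=-2496, Q(2)=96.
So the global minimum of g is P(4) + Q(-4) − 3 = -352 − 2496 − 3 = -2851, attained at (4, -4).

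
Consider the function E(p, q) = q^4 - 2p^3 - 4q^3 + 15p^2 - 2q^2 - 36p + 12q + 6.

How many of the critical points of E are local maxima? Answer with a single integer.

1

E separates as a function of p plus a function of q, so ∇E=0 decouples.
∂E/∂p = -6(p - 3)(p - 2) = 0 at p ∈ {2, 3}; ∂E/∂q = 4(q - 3)(q - 1)(q + 1) = 0 at q ∈ {-1, 1, 3}.
The Hessian is diagonal: diag(E_pp, E_qq). Second derivatives: E_pp(2)=6, E_pp(3)=-6; E_qq(-1)=32, E_qq(1)=-16, E_qq(3)=32.
Local maxima occur where both diagonal entries negative: (3, 1). Count: 1.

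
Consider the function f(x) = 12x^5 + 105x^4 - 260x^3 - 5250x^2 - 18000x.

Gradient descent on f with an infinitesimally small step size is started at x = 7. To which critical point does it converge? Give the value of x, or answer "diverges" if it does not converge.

f'(x) = 60(x - 5)(x + 3)(x + 4)(x + 5), so f'(7) = 158400.
Gradient descent moves in the -f' direction, i.e. x is decreasing.
The nearest critical point in that direction is x = 5, where f'' = 43200 > 0 (a local minimum). The iterate converges there.

5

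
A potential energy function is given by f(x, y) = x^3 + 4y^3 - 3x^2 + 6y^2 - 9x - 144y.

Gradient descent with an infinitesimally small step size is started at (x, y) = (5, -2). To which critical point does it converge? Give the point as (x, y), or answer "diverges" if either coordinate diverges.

f is separable, so gradient descent decouples: x follows -∂f/∂x, y follows -∂f/∂y.
∂f/∂x = 3(x - 3)(x + 1); at x=5 this is 36, so x decreases.
∂f/∂y = 12(y - 3)(y + 4); at y=-2 this is -120, so y increases.
x converges to its nearest critical value 3 (a local min of the x-part); y converges to 3. The iterate converges to (3, 3).

(3, 3)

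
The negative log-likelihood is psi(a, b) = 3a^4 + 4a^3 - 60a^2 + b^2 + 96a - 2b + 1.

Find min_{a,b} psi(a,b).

psi(a,b) separates as P(a) + Q(b) + 1, so its minimum is min P + min Q + 1.
P'(a) = 12(a - 2)(a - 1)(a + 4) vanishes at a ∈ {-4, 1, 2}; Q'(b) = 2b - 2 vanishes at b ∈ {1}.
Local minima of P (where P''>0): P(-4)=-832, P(2)=32. Local minima of Q: Q(1)=-1.
So the global minimum of psi is P(-4) + Q(1) + 1 = -832 − 1 + 1 = -832, attained at (-4, 1).

-832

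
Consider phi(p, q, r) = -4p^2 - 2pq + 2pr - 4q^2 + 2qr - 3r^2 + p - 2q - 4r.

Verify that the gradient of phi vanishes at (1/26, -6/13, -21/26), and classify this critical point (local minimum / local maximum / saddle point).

local maximum

∇phi = (-8p - 2q + 2r + 1, -2p - 8q + 2r - 2, 2p + 2q - 6r - 4); substituting (1/26, -6/13, -21/26) gives ∇phi = (0, 0, 0), so (1/26, -6/13, -21/26) is indeed a critical point.
The Hessian is constant: H = [[-8, -2, 2], [-2, -8, 2], [2, 2, -6]].
Leading principal minors: Δ₁ = -8, Δ₂ = 60, Δ₃ = -312.
The minors alternate sign starting negative (−, +, −), so H is negative definite: a local maximum.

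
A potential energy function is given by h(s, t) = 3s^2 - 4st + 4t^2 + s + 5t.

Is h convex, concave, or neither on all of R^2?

convex

h is quadratic, so its Hessian is the constant matrix H = [[6, -4], [-4, 8]].
det(H) = 32, tr(H) = 14.
det(H) > 0 and tr(H) > 0, so H is positive definite everywhere: convex.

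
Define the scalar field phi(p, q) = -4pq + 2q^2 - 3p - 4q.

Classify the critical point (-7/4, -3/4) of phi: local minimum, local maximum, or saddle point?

The Hessian of phi is constant: H = [[0, -4], [-4, 4]].
det(H) = 0·4 − (-4)² = -16.
Since det(H) < 0, H is indefinite and the critical point is a saddle point.

saddle point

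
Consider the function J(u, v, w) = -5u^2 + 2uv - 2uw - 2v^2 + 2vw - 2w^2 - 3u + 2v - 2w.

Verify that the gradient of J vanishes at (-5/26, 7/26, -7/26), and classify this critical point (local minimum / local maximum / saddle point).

local maximum

∇J = (-10u + 2v - 2w - 3, 2u - 4v + 2w + 2, -2u + 2v - 4w - 2); substituting (-5/26, 7/26, -7/26) gives ∇J = (0, 0, 0), so (-5/26, 7/26, -7/26) is indeed a critical point.
The Hessian is constant: H = [[-10, 2, -2], [2, -4, 2], [-2, 2, -4]].
Leading principal minors: Δ₁ = -10, Δ₂ = 36, Δ₃ = -104.
The minors alternate sign starting negative (−, +, −), so H is negative definite: a local maximum.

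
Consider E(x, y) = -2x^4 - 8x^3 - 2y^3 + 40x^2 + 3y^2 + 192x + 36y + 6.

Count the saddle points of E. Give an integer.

3

E separates as a function of x plus a function of y, so ∇E=0 decouples.
∂E/∂x = -8(x - 3)(x + 2)(x + 4) = 0 at x ∈ {-4, -2, 3}; ∂E/∂y = -6(y - 3)(y + 2) = 0 at y ∈ {-2, 3}.
The Hessian is diagonal: diag(E_xx, E_yy). Second derivatives: E_xx(-4)=-112, E_xx(-2)=80, E_xx(3)=-280; E_yy(-2)=30, E_yy(3)=-30.
Saddle points occur where the two diagonal entries have opposite signs: (-4, -2), (-2, 3), (3, -2). Count: 3.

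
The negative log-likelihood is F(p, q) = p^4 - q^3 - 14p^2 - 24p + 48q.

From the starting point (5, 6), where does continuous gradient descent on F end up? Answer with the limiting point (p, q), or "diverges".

diverges

F is separable, so gradient descent decouples: p follows -∂F/∂p, q follows -∂F/∂q.
∂F/∂p = 4(p - 3)(p + 1)(p + 2); at p=5 this is 336, so p decreases.
∂F/∂q = -3(q - 4)(q + 4); at q=6 this is -60, so q increases.
The q-coordinate has no critical point in that direction and runs off to infinity.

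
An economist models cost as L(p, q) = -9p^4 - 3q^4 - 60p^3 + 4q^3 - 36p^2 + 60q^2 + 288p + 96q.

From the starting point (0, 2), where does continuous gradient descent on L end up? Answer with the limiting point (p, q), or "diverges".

L is separable, so gradient descent decouples: p follows -∂L/∂p, q follows -∂L/∂q.
∂L/∂p = -36(p - 1)(p + 2)(p + 4); at p=0 this is 288, so p decreases.
∂L/∂q = -12(q - 4)(q + 1)(q + 2); at q=2 this is 288, so q decreases.
p converges to its nearest critical value -2 (a local min of the p-part); q converges to -1. The iterate converges to (-2, -1).

(-2, -1)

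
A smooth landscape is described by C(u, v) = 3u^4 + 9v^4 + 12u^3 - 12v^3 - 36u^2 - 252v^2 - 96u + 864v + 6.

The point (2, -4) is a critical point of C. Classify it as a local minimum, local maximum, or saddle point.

The mixed partial ∂²C/∂u∂v is 0, so the Hessian at any point is diag(C_uu, C_vv) = diag(36(u^2 + 2u - 2), 36(3v^2 - 2v - 14)).
At (2, -4): H = diag(216, 1512).
Both eigenvalues are positive, so H is positive definite: a local minimum.

local minimum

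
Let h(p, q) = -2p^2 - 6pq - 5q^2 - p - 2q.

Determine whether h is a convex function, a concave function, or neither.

h is quadratic, so its Hessian is the constant matrix H = [[-4, -6], [-6, -10]].
det(H) = 4, tr(H) = -14.
det(H) > 0 and tr(H) < 0, so H is negative definite everywhere: concave.

concave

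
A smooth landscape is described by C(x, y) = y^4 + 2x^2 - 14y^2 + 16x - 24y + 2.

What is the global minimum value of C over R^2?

-147

C(x,y) separates as P(x) + Q(y) + 2, so its minimum is min P + min Q + 2.
P'(x) = 4x + 16 vanishes at x ∈ {-4}; Q'(y) = 4(y - 3)(y + 1)(y + 2) vanishes at y ∈ {-2, -1, 3}.
Local minima of P (where P''>0): P(-4)=-32. Local minima of Q: Q(-2)=8, Q(3)=-117.
So the global minimum of C is P(-4) + Q(3) + 2 = -32 − 117 + 2 = -147, attained at (-4, 3).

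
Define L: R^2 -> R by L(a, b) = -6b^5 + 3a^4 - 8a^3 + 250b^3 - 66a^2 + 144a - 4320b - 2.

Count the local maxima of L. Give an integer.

2

L separates as a function of a plus a function of b, so ∇L=0 decouples.
∂L/∂a = 12(a - 4)(a - 1)(a + 3) = 0 at a ∈ {-3, 1, 4}; ∂L/∂b = -30(b - 4)(b - 3)(b + 3)(b + 4) = 0 at b ∈ {-4, -3, 3, 4}.
The Hessian is diagonal: diag(L_aa, L_bb). Second derivatives: L_aa(-3)=336, L_aa(1)=-144, L_aa(4)=252; L_bb(-4)=1680, L_bb(-3)=-1260, L_bb(3)=1260, L_bb(4)=-1680.
Local maxima occur where both diagonal entries negative: (1, -3), (1, 4). Count: 2.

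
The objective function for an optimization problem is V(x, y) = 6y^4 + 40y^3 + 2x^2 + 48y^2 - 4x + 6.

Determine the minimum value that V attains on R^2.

-252

V(x,y) separates as P(x) + Q(y) + 6, so its minimum is min P + min Q + 6.
P'(x) = 4x - 4 vanishes at x ∈ {1}; Q'(y) = 24y(y + 1)(y + 4) vanishes at y ∈ {-4, -1, 0}.
Local minima of P (where P''>0): P(1)=-2. Local minima of Q: Q(-4)=-256, Q(0)=0.
So the global minimum of V is P(1) + Q(-4) + 6 = -2 − 256 + 6 = -252, attained at (1, -4).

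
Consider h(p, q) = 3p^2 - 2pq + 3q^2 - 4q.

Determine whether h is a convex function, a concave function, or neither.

convex

h is quadratic, so its Hessian is the constant matrix H = [[6, -2], [-2, 6]].
det(H) = 32, tr(H) = 12.
det(H) > 0 and tr(H) > 0, so H is positive definite everywhere: convex.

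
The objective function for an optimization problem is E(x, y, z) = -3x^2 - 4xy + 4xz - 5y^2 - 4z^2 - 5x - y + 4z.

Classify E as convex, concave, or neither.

concave

E is quadratic, so its Hessian is the constant matrix H = [[-6, -4, 4], [-4, -10, 0], [4, 0, -8]].
Leading principal minors: -6, 44, -192.
Signs alternate −, +, − ⇒ H ≺ 0 ⇒ concave.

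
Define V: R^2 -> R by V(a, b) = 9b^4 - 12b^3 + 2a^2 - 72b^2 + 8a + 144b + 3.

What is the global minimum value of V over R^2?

V(a,b) separates as P(a) + Q(b) + 3, so its minimum is min P + min Q + 3.
P'(a) = 4a + 8 vanishes at a ∈ {-2}; Q'(b) = 36(b - 2)(b - 1)(b + 2) vanishes at b ∈ {-2, 1, 2}.
Local minima of P (where P''>0): P(-2)=-8. Local minima of Q: Q(-2)=-336, Q(2)=48.
So the global minimum of V is P(-2) + Q(-2) + 3 = -8 − 336 + 3 = -341, attained at (-2, -2).

-341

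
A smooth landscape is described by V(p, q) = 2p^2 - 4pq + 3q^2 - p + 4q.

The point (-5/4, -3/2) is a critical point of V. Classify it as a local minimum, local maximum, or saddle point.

local minimum

The Hessian of V is constant: H = [[4, -4], [-4, 6]].
det(H) = 4·6 − (-4)² = 8.
det(H) > 0 and tr(H) = 10 > 0, so H is positive definite and the point is a local minimum.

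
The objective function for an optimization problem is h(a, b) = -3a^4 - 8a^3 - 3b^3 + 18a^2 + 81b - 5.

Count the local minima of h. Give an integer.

1

h separates as a function of a plus a function of b, so ∇h=0 decouples.
∂h/∂a = -12a(a - 1)(a + 3) = 0 at a ∈ {-3, 0, 1}; ∂h/∂b = -9(b - 3)(b + 3) = 0 at b ∈ {-3, 3}.
The Hessian is diagonal: diag(h_aa, h_bb). Second derivatives: h_aa(-3)=-144, h_aa(0)=36, h_aa(1)=-48; h_bb(-3)=54, h_bb(3)=-54.
Local minima occur where both diagonal entries positive: (0, -3). Count: 1.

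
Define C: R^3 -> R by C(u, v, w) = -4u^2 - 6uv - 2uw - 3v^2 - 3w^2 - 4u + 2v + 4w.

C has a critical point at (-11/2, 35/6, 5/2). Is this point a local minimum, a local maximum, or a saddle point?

The Hessian is constant: H = [[-8, -6, -2], [-6, -6, 0], [-2, 0, -6]].
Leading principal minors: Δ₁ = -8, Δ₂ = 12, Δ₃ = -48.
The minors alternate sign starting negative (−, +, −), so H is negative definite: a local maximum.

local maximum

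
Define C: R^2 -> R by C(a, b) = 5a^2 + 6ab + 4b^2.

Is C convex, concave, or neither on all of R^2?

convex

C is quadratic, so its Hessian is the constant matrix H = [[10, 6], [6, 8]].
det(H) = 44, tr(H) = 18.
det(H) > 0 and tr(H) > 0, so H is positive definite everywhere: convex.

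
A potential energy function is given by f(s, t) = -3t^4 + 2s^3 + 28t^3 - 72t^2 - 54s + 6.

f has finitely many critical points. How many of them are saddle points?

3

f separates as a function of s plus a function of t, so ∇f=0 decouples.
∂f/∂s = 6(s - 3)(s + 3) = 0 at s ∈ {-3, 3}; ∂f/∂t = -12t(t - 4)(t - 3) = 0 at t ∈ {0, 3, 4}.
The Hessian is diagonal: diag(f_ss, f_tt). Second derivatives: f_ss(-3)=-36, f_ss(3)=36; f_tt(0)=-144, f_tt(3)=36, f_tt(4)=-48.
Saddle points occur where the two diagonal entries have opposite signs: (-3, 3), (3, 0), (3, 4). Count: 3.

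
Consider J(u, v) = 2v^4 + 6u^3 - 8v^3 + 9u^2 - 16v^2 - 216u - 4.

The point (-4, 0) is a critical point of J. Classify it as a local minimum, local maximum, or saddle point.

The mixed partial ∂²J/∂u∂v is 0, so the Hessian at any point is diag(J_uu, J_vv) = diag(18(2u + 1), 8(3v^2 - 6v - 4)).
At (-4, 0): H = diag(-126, -32).
Both eigenvalues are negative, so H is negative definite: a local maximum.

local maximum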